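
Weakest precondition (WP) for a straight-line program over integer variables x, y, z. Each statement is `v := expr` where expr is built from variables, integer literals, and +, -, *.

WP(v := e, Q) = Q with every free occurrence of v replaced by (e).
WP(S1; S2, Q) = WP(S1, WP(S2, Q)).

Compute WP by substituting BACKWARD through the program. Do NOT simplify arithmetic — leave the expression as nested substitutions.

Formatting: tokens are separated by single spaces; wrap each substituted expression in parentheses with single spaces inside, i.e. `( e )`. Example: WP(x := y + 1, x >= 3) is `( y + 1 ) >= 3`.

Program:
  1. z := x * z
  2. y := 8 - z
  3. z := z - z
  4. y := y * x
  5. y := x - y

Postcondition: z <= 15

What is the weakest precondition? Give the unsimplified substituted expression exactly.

Answer: ( ( x * z ) - ( x * z ) ) <= 15

Derivation:
post: z <= 15
stmt 5: y := x - y  -- replace 0 occurrence(s) of y with (x - y)
  => z <= 15
stmt 4: y := y * x  -- replace 0 occurrence(s) of y with (y * x)
  => z <= 15
stmt 3: z := z - z  -- replace 1 occurrence(s) of z with (z - z)
  => ( z - z ) <= 15
stmt 2: y := 8 - z  -- replace 0 occurrence(s) of y with (8 - z)
  => ( z - z ) <= 15
stmt 1: z := x * z  -- replace 2 occurrence(s) of z with (x * z)
  => ( ( x * z ) - ( x * z ) ) <= 15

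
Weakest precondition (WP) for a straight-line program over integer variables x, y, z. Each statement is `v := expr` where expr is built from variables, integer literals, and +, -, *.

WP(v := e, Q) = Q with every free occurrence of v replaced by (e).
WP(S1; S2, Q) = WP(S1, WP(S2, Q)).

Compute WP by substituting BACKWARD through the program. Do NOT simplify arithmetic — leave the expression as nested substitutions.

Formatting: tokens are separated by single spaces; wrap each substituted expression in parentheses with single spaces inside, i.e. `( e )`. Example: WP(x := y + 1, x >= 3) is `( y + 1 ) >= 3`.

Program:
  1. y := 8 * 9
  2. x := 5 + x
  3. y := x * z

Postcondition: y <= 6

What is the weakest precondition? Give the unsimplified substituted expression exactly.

Answer: ( ( 5 + x ) * z ) <= 6

Derivation:
post: y <= 6
stmt 3: y := x * z  -- replace 1 occurrence(s) of y with (x * z)
  => ( x * z ) <= 6
stmt 2: x := 5 + x  -- replace 1 occurrence(s) of x with (5 + x)
  => ( ( 5 + x ) * z ) <= 6
stmt 1: y := 8 * 9  -- replace 0 occurrence(s) of y with (8 * 9)
  => ( ( 5 + x ) * z ) <= 6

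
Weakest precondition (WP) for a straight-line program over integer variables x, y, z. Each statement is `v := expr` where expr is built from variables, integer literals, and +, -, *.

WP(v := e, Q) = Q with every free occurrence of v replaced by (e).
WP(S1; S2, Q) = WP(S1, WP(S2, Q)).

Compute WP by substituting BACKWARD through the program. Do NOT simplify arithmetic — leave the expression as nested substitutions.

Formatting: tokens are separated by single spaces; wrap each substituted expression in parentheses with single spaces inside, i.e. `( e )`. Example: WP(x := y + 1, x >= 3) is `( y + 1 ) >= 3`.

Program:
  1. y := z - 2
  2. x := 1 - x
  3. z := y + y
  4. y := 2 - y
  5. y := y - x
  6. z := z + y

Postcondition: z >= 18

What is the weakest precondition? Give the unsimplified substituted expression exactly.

post: z >= 18
stmt 6: z := z + y  -- replace 1 occurrence(s) of z with (z + y)
  => ( z + y ) >= 18
stmt 5: y := y - x  -- replace 1 occurrence(s) of y with (y - x)
  => ( z + ( y - x ) ) >= 18
stmt 4: y := 2 - y  -- replace 1 occurrence(s) of y with (2 - y)
  => ( z + ( ( 2 - y ) - x ) ) >= 18
stmt 3: z := y + y  -- replace 1 occurrence(s) of z with (y + y)
  => ( ( y + y ) + ( ( 2 - y ) - x ) ) >= 18
stmt 2: x := 1 - x  -- replace 1 occurrence(s) of x with (1 - x)
  => ( ( y + y ) + ( ( 2 - y ) - ( 1 - x ) ) ) >= 18
stmt 1: y := z - 2  -- replace 3 occurrence(s) of y with (z - 2)
  => ( ( ( z - 2 ) + ( z - 2 ) ) + ( ( 2 - ( z - 2 ) ) - ( 1 - x ) ) ) >= 18

Answer: ( ( ( z - 2 ) + ( z - 2 ) ) + ( ( 2 - ( z - 2 ) ) - ( 1 - x ) ) ) >= 18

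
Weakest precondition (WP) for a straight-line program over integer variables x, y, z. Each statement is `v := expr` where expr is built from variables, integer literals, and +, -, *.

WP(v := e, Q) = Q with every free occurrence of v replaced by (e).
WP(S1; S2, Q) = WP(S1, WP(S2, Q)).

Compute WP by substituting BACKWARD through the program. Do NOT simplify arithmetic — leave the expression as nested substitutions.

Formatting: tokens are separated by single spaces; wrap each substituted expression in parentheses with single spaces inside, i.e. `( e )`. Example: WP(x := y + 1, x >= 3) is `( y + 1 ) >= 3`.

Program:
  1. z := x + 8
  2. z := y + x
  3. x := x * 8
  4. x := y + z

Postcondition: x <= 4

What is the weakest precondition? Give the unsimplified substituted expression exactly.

post: x <= 4
stmt 4: x := y + z  -- replace 1 occurrence(s) of x with (y + z)
  => ( y + z ) <= 4
stmt 3: x := x * 8  -- replace 0 occurrence(s) of x with (x * 8)
  => ( y + z ) <= 4
stmt 2: z := y + x  -- replace 1 occurrence(s) of z with (y + x)
  => ( y + ( y + x ) ) <= 4
stmt 1: z := x + 8  -- replace 0 occurrence(s) of z with (x + 8)
  => ( y + ( y + x ) ) <= 4

Answer: ( y + ( y + x ) ) <= 4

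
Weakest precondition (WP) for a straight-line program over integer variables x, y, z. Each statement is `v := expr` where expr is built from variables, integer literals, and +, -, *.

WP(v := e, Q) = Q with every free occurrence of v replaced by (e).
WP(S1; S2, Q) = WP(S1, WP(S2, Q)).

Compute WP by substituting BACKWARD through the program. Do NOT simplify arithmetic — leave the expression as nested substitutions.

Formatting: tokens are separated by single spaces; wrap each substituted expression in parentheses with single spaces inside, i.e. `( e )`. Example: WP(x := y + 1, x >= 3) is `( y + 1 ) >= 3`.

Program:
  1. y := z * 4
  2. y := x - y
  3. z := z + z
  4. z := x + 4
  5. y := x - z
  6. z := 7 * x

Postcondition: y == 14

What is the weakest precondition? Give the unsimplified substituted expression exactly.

Answer: ( x - ( x + 4 ) ) == 14

Derivation:
post: y == 14
stmt 6: z := 7 * x  -- replace 0 occurrence(s) of z with (7 * x)
  => y == 14
stmt 5: y := x - z  -- replace 1 occurrence(s) of y with (x - z)
  => ( x - z ) == 14
stmt 4: z := x + 4  -- replace 1 occurrence(s) of z with (x + 4)
  => ( x - ( x + 4 ) ) == 14
stmt 3: z := z + z  -- replace 0 occurrence(s) of z with (z + z)
  => ( x - ( x + 4 ) ) == 14
stmt 2: y := x - y  -- replace 0 occurrence(s) of y with (x - y)
  => ( x - ( x + 4 ) ) == 14
stmt 1: y := z * 4  -- replace 0 occurrence(s) of y with (z * 4)
  => ( x - ( x + 4 ) ) == 14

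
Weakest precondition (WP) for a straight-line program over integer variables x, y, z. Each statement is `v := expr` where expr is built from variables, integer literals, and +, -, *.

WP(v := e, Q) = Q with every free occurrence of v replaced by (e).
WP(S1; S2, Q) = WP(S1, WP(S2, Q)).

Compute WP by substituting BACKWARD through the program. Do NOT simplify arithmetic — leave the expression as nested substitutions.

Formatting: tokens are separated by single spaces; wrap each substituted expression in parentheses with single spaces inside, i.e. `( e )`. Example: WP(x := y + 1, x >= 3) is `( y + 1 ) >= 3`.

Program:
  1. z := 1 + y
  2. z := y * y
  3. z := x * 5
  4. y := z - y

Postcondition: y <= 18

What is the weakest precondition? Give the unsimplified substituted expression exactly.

Answer: ( ( x * 5 ) - y ) <= 18

Derivation:
post: y <= 18
stmt 4: y := z - y  -- replace 1 occurrence(s) of y with (z - y)
  => ( z - y ) <= 18
stmt 3: z := x * 5  -- replace 1 occurrence(s) of z with (x * 5)
  => ( ( x * 5 ) - y ) <= 18
stmt 2: z := y * y  -- replace 0 occurrence(s) of z with (y * y)
  => ( ( x * 5 ) - y ) <= 18
stmt 1: z := 1 + y  -- replace 0 occurrence(s) of z with (1 + y)
  => ( ( x * 5 ) - y ) <= 18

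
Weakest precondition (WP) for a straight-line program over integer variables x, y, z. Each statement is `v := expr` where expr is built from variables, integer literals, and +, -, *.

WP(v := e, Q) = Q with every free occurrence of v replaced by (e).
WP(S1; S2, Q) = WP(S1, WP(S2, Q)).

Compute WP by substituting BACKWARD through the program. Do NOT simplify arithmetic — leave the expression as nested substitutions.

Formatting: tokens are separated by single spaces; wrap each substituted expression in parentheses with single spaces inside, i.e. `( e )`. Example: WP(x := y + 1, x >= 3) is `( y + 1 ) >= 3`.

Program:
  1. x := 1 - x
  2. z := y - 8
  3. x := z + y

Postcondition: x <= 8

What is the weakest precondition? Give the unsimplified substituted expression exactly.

post: x <= 8
stmt 3: x := z + y  -- replace 1 occurrence(s) of x with (z + y)
  => ( z + y ) <= 8
stmt 2: z := y - 8  -- replace 1 occurrence(s) of z with (y - 8)
  => ( ( y - 8 ) + y ) <= 8
stmt 1: x := 1 - x  -- replace 0 occurrence(s) of x with (1 - x)
  => ( ( y - 8 ) + y ) <= 8

Answer: ( ( y - 8 ) + y ) <= 8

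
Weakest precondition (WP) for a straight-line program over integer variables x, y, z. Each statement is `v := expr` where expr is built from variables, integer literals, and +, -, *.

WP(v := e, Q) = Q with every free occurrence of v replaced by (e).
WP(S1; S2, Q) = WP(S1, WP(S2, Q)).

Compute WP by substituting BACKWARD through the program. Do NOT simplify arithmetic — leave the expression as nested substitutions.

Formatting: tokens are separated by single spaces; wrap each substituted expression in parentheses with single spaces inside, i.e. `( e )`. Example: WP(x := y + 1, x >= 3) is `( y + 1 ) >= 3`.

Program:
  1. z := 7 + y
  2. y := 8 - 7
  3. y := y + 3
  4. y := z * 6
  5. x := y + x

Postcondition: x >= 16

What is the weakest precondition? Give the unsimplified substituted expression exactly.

post: x >= 16
stmt 5: x := y + x  -- replace 1 occurrence(s) of x with (y + x)
  => ( y + x ) >= 16
stmt 4: y := z * 6  -- replace 1 occurrence(s) of y with (z * 6)
  => ( ( z * 6 ) + x ) >= 16
stmt 3: y := y + 3  -- replace 0 occurrence(s) of y with (y + 3)
  => ( ( z * 6 ) + x ) >= 16
stmt 2: y := 8 - 7  -- replace 0 occurrence(s) of y with (8 - 7)
  => ( ( z * 6 ) + x ) >= 16
stmt 1: z := 7 + y  -- replace 1 occurrence(s) of z with (7 + y)
  => ( ( ( 7 + y ) * 6 ) + x ) >= 16

Answer: ( ( ( 7 + y ) * 6 ) + x ) >= 16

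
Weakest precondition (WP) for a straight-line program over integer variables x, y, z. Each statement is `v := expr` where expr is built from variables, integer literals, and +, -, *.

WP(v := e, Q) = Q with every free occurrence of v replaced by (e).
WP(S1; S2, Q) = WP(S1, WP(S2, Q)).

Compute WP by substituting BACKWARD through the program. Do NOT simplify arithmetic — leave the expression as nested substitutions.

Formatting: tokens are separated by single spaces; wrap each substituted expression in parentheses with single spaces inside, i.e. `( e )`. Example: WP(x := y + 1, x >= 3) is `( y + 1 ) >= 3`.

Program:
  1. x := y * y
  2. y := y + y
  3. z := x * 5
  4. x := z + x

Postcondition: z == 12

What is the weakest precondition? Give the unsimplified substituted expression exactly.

post: z == 12
stmt 4: x := z + x  -- replace 0 occurrence(s) of x with (z + x)
  => z == 12
stmt 3: z := x * 5  -- replace 1 occurrence(s) of z with (x * 5)
  => ( x * 5 ) == 12
stmt 2: y := y + y  -- replace 0 occurrence(s) of y with (y + y)
  => ( x * 5 ) == 12
stmt 1: x := y * y  -- replace 1 occurrence(s) of x with (y * y)
  => ( ( y * y ) * 5 ) == 12

Answer: ( ( y * y ) * 5 ) == 12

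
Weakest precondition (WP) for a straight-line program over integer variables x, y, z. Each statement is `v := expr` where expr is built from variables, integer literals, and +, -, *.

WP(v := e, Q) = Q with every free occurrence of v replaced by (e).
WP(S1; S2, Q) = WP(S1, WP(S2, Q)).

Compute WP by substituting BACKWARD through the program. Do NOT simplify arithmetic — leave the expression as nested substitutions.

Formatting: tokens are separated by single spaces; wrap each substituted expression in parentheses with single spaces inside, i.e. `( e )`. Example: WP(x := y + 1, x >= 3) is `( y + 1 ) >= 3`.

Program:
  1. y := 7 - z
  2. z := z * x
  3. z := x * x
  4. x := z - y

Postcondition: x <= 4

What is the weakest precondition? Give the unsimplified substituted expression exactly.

post: x <= 4
stmt 4: x := z - y  -- replace 1 occurrence(s) of x with (z - y)
  => ( z - y ) <= 4
stmt 3: z := x * x  -- replace 1 occurrence(s) of z with (x * x)
  => ( ( x * x ) - y ) <= 4
stmt 2: z := z * x  -- replace 0 occurrence(s) of z with (z * x)
  => ( ( x * x ) - y ) <= 4
stmt 1: y := 7 - z  -- replace 1 occurrence(s) of y with (7 - z)
  => ( ( x * x ) - ( 7 - z ) ) <= 4

Answer: ( ( x * x ) - ( 7 - z ) ) <= 4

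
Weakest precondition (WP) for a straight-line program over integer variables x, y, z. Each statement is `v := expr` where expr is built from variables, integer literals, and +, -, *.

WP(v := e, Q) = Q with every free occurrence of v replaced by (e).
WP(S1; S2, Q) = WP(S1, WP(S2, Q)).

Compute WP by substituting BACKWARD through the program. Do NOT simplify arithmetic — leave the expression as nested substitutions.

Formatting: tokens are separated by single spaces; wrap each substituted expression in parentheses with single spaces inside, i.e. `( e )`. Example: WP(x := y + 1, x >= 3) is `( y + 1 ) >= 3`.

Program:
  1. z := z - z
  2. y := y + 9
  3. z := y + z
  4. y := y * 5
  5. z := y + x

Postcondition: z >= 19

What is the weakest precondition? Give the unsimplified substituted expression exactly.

post: z >= 19
stmt 5: z := y + x  -- replace 1 occurrence(s) of z with (y + x)
  => ( y + x ) >= 19
stmt 4: y := y * 5  -- replace 1 occurrence(s) of y with (y * 5)
  => ( ( y * 5 ) + x ) >= 19
stmt 3: z := y + z  -- replace 0 occurrence(s) of z with (y + z)
  => ( ( y * 5 ) + x ) >= 19
stmt 2: y := y + 9  -- replace 1 occurrence(s) of y with (y + 9)
  => ( ( ( y + 9 ) * 5 ) + x ) >= 19
stmt 1: z := z - z  -- replace 0 occurrence(s) of z with (z - z)
  => ( ( ( y + 9 ) * 5 ) + x ) >= 19

Answer: ( ( ( y + 9 ) * 5 ) + x ) >= 19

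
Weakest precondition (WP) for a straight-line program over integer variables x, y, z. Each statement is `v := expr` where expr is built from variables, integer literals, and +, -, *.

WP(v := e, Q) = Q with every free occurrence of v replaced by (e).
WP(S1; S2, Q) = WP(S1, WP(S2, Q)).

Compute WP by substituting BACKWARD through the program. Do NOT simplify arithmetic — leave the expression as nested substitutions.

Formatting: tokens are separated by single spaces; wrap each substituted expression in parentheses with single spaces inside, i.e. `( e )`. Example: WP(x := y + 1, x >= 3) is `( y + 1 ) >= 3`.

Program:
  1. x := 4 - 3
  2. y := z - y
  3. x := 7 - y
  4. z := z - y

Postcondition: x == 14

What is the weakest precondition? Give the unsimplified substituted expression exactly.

Answer: ( 7 - ( z - y ) ) == 14

Derivation:
post: x == 14
stmt 4: z := z - y  -- replace 0 occurrence(s) of z with (z - y)
  => x == 14
stmt 3: x := 7 - y  -- replace 1 occurrence(s) of x with (7 - y)
  => ( 7 - y ) == 14
stmt 2: y := z - y  -- replace 1 occurrence(s) of y with (z - y)
  => ( 7 - ( z - y ) ) == 14
stmt 1: x := 4 - 3  -- replace 0 occurrence(s) of x with (4 - 3)
  => ( 7 - ( z - y ) ) == 14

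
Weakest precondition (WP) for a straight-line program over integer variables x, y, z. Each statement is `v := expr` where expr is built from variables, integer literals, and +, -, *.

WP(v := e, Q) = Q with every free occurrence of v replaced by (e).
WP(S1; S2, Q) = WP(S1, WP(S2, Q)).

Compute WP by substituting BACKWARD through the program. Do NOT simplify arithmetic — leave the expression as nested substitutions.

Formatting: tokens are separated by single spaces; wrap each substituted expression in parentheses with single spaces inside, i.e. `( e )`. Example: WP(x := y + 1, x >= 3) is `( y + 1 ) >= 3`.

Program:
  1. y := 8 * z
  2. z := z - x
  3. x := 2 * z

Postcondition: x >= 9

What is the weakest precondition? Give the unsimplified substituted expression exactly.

post: x >= 9
stmt 3: x := 2 * z  -- replace 1 occurrence(s) of x with (2 * z)
  => ( 2 * z ) >= 9
stmt 2: z := z - x  -- replace 1 occurrence(s) of z with (z - x)
  => ( 2 * ( z - x ) ) >= 9
stmt 1: y := 8 * z  -- replace 0 occurrence(s) of y with (8 * z)
  => ( 2 * ( z - x ) ) >= 9

Answer: ( 2 * ( z - x ) ) >= 9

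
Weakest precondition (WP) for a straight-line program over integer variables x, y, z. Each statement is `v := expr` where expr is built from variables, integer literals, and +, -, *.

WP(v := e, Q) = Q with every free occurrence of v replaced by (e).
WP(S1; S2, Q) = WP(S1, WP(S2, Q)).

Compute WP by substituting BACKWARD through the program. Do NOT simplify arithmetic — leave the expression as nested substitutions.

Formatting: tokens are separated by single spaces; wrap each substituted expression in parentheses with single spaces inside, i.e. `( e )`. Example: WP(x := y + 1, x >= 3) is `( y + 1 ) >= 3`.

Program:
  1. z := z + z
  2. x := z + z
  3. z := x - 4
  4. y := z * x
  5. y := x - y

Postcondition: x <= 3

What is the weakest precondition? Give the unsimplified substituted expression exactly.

Answer: ( ( z + z ) + ( z + z ) ) <= 3

Derivation:
post: x <= 3
stmt 5: y := x - y  -- replace 0 occurrence(s) of y with (x - y)
  => x <= 3
stmt 4: y := z * x  -- replace 0 occurrence(s) of y with (z * x)
  => x <= 3
stmt 3: z := x - 4  -- replace 0 occurrence(s) of z with (x - 4)
  => x <= 3
stmt 2: x := z + z  -- replace 1 occurrence(s) of x with (z + z)
  => ( z + z ) <= 3
stmt 1: z := z + z  -- replace 2 occurrence(s) of z with (z + z)
  => ( ( z + z ) + ( z + z ) ) <= 3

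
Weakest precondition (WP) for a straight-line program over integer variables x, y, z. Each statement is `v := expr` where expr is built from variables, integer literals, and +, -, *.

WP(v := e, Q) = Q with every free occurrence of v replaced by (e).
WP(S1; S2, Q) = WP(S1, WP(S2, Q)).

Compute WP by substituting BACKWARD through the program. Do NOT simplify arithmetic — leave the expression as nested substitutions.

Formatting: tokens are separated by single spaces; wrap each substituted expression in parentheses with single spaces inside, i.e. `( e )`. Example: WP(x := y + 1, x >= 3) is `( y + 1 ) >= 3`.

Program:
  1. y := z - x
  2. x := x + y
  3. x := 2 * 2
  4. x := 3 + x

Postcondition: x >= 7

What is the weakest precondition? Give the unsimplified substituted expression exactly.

post: x >= 7
stmt 4: x := 3 + x  -- replace 1 occurrence(s) of x with (3 + x)
  => ( 3 + x ) >= 7
stmt 3: x := 2 * 2  -- replace 1 occurrence(s) of x with (2 * 2)
  => ( 3 + ( 2 * 2 ) ) >= 7
stmt 2: x := x + y  -- replace 0 occurrence(s) of x with (x + y)
  => ( 3 + ( 2 * 2 ) ) >= 7
stmt 1: y := z - x  -- replace 0 occurrence(s) of y with (z - x)
  => ( 3 + ( 2 * 2 ) ) >= 7

Answer: ( 3 + ( 2 * 2 ) ) >= 7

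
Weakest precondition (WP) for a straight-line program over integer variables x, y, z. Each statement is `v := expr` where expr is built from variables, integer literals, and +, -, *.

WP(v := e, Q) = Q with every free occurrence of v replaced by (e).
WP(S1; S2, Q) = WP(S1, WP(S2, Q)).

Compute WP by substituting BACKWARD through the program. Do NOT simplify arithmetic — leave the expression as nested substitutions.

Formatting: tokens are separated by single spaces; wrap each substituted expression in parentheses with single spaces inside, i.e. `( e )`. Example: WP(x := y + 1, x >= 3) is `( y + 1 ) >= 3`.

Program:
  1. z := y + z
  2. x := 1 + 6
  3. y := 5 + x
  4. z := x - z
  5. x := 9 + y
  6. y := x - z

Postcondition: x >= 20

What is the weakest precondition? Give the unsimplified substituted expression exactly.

Answer: ( 9 + ( 5 + ( 1 + 6 ) ) ) >= 20

Derivation:
post: x >= 20
stmt 6: y := x - z  -- replace 0 occurrence(s) of y with (x - z)
  => x >= 20
stmt 5: x := 9 + y  -- replace 1 occurrence(s) of x with (9 + y)
  => ( 9 + y ) >= 20
stmt 4: z := x - z  -- replace 0 occurrence(s) of z with (x - z)
  => ( 9 + y ) >= 20
stmt 3: y := 5 + x  -- replace 1 occurrence(s) of y with (5 + x)
  => ( 9 + ( 5 + x ) ) >= 20
stmt 2: x := 1 + 6  -- replace 1 occurrence(s) of x with (1 + 6)
  => ( 9 + ( 5 + ( 1 + 6 ) ) ) >= 20
stmt 1: z := y + z  -- replace 0 occurrence(s) of z with (y + z)
  => ( 9 + ( 5 + ( 1 + 6 ) ) ) >= 20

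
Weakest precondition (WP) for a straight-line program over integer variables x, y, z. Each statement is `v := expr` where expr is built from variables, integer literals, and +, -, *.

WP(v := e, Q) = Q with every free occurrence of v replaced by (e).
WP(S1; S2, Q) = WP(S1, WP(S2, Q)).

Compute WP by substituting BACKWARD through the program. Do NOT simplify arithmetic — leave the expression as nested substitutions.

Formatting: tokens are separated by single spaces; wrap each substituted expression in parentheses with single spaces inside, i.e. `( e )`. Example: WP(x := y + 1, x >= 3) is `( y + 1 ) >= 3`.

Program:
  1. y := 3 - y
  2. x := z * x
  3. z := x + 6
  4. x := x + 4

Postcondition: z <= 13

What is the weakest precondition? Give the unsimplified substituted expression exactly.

Answer: ( ( z * x ) + 6 ) <= 13

Derivation:
post: z <= 13
stmt 4: x := x + 4  -- replace 0 occurrence(s) of x with (x + 4)
  => z <= 13
stmt 3: z := x + 6  -- replace 1 occurrence(s) of z with (x + 6)
  => ( x + 6 ) <= 13
stmt 2: x := z * x  -- replace 1 occurrence(s) of x with (z * x)
  => ( ( z * x ) + 6 ) <= 13
stmt 1: y := 3 - y  -- replace 0 occurrence(s) of y with (3 - y)
  => ( ( z * x ) + 6 ) <= 13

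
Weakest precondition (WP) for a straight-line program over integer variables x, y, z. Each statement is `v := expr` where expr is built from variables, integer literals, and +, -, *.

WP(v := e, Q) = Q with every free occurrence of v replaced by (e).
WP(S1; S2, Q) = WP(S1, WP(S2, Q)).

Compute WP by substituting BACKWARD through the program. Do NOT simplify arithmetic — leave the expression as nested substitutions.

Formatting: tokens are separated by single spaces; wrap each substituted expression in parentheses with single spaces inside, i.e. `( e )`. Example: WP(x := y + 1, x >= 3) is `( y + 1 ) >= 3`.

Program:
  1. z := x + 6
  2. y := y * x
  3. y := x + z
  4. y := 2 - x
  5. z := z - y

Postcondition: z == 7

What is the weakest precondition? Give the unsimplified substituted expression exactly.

post: z == 7
stmt 5: z := z - y  -- replace 1 occurrence(s) of z with (z - y)
  => ( z - y ) == 7
stmt 4: y := 2 - x  -- replace 1 occurrence(s) of y with (2 - x)
  => ( z - ( 2 - x ) ) == 7
stmt 3: y := x + z  -- replace 0 occurrence(s) of y with (x + z)
  => ( z - ( 2 - x ) ) == 7
stmt 2: y := y * x  -- replace 0 occurrence(s) of y with (y * x)
  => ( z - ( 2 - x ) ) == 7
stmt 1: z := x + 6  -- replace 1 occurrence(s) of z with (x + 6)
  => ( ( x + 6 ) - ( 2 - x ) ) == 7

Answer: ( ( x + 6 ) - ( 2 - x ) ) == 7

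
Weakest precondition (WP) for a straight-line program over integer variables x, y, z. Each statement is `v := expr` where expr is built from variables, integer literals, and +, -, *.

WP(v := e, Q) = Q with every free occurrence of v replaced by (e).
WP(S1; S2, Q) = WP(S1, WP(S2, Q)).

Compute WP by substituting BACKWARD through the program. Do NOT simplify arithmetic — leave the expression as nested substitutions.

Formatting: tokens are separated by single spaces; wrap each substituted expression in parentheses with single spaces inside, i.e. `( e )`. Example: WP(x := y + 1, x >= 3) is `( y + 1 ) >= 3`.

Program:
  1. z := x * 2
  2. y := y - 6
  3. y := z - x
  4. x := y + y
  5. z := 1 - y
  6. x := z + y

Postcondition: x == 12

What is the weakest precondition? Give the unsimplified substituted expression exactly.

Answer: ( ( 1 - ( ( x * 2 ) - x ) ) + ( ( x * 2 ) - x ) ) == 12

Derivation:
post: x == 12
stmt 6: x := z + y  -- replace 1 occurrence(s) of x with (z + y)
  => ( z + y ) == 12
stmt 5: z := 1 - y  -- replace 1 occurrence(s) of z with (1 - y)
  => ( ( 1 - y ) + y ) == 12
stmt 4: x := y + y  -- replace 0 occurrence(s) of x with (y + y)
  => ( ( 1 - y ) + y ) == 12
stmt 3: y := z - x  -- replace 2 occurrence(s) of y with (z - x)
  => ( ( 1 - ( z - x ) ) + ( z - x ) ) == 12
stmt 2: y := y - 6  -- replace 0 occurrence(s) of y with (y - 6)
  => ( ( 1 - ( z - x ) ) + ( z - x ) ) == 12
stmt 1: z := x * 2  -- replace 2 occurrence(s) of z with (x * 2)
  => ( ( 1 - ( ( x * 2 ) - x ) ) + ( ( x * 2 ) - x ) ) == 12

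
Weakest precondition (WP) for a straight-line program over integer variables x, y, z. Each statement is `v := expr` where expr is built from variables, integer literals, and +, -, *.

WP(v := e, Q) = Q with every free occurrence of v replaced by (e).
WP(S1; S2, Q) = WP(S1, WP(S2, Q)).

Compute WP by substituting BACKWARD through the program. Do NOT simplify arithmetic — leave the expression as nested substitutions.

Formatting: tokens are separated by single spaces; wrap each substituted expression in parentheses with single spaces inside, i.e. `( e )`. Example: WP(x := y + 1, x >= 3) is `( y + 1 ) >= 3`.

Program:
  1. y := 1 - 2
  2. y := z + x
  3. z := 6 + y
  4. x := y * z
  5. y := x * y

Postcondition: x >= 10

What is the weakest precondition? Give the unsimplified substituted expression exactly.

post: x >= 10
stmt 5: y := x * y  -- replace 0 occurrence(s) of y with (x * y)
  => x >= 10
stmt 4: x := y * z  -- replace 1 occurrence(s) of x with (y * z)
  => ( y * z ) >= 10
stmt 3: z := 6 + y  -- replace 1 occurrence(s) of z with (6 + y)
  => ( y * ( 6 + y ) ) >= 10
stmt 2: y := z + x  -- replace 2 occurrence(s) of y with (z + x)
  => ( ( z + x ) * ( 6 + ( z + x ) ) ) >= 10
stmt 1: y := 1 - 2  -- replace 0 occurrence(s) of y with (1 - 2)
  => ( ( z + x ) * ( 6 + ( z + x ) ) ) >= 10

Answer: ( ( z + x ) * ( 6 + ( z + x ) ) ) >= 10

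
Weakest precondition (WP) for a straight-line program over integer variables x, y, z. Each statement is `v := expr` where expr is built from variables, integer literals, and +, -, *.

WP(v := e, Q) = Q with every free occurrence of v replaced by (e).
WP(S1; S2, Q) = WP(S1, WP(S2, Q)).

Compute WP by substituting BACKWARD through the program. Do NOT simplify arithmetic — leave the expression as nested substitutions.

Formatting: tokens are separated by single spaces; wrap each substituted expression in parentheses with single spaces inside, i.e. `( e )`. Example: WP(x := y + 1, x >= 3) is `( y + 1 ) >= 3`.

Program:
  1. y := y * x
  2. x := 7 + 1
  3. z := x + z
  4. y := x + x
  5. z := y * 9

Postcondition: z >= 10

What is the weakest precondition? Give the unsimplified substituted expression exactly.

Answer: ( ( ( 7 + 1 ) + ( 7 + 1 ) ) * 9 ) >= 10

Derivation:
post: z >= 10
stmt 5: z := y * 9  -- replace 1 occurrence(s) of z with (y * 9)
  => ( y * 9 ) >= 10
stmt 4: y := x + x  -- replace 1 occurrence(s) of y with (x + x)
  => ( ( x + x ) * 9 ) >= 10
stmt 3: z := x + z  -- replace 0 occurrence(s) of z with (x + z)
  => ( ( x + x ) * 9 ) >= 10
stmt 2: x := 7 + 1  -- replace 2 occurrence(s) of x with (7 + 1)
  => ( ( ( 7 + 1 ) + ( 7 + 1 ) ) * 9 ) >= 10
stmt 1: y := y * x  -- replace 0 occurrence(s) of y with (y * x)
  => ( ( ( 7 + 1 ) + ( 7 + 1 ) ) * 9 ) >= 10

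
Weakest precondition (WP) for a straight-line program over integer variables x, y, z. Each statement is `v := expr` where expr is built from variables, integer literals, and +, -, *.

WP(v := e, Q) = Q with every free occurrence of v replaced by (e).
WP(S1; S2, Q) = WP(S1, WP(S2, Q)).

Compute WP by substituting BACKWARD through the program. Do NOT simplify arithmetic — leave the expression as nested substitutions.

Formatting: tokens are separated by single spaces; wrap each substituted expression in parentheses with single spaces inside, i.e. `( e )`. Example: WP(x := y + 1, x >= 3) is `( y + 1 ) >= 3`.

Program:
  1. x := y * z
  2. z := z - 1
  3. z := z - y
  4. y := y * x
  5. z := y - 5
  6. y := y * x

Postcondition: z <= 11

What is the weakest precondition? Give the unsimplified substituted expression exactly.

post: z <= 11
stmt 6: y := y * x  -- replace 0 occurrence(s) of y with (y * x)
  => z <= 11
stmt 5: z := y - 5  -- replace 1 occurrence(s) of z with (y - 5)
  => ( y - 5 ) <= 11
stmt 4: y := y * x  -- replace 1 occurrence(s) of y with (y * x)
  => ( ( y * x ) - 5 ) <= 11
stmt 3: z := z - y  -- replace 0 occurrence(s) of z with (z - y)
  => ( ( y * x ) - 5 ) <= 11
stmt 2: z := z - 1  -- replace 0 occurrence(s) of z with (z - 1)
  => ( ( y * x ) - 5 ) <= 11
stmt 1: x := y * z  -- replace 1 occurrence(s) of x with (y * z)
  => ( ( y * ( y * z ) ) - 5 ) <= 11

Answer: ( ( y * ( y * z ) ) - 5 ) <= 11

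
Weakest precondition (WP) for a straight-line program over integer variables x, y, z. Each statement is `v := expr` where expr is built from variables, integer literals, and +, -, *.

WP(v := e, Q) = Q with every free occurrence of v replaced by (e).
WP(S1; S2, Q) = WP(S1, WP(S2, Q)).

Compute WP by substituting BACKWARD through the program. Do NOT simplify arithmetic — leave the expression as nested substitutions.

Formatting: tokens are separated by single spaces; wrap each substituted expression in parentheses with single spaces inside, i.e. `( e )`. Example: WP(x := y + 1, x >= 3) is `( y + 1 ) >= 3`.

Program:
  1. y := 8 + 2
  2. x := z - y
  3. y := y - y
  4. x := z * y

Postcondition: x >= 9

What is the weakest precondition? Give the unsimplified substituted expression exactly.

post: x >= 9
stmt 4: x := z * y  -- replace 1 occurrence(s) of x with (z * y)
  => ( z * y ) >= 9
stmt 3: y := y - y  -- replace 1 occurrence(s) of y with (y - y)
  => ( z * ( y - y ) ) >= 9
stmt 2: x := z - y  -- replace 0 occurrence(s) of x with (z - y)
  => ( z * ( y - y ) ) >= 9
stmt 1: y := 8 + 2  -- replace 2 occurrence(s) of y with (8 + 2)
  => ( z * ( ( 8 + 2 ) - ( 8 + 2 ) ) ) >= 9

Answer: ( z * ( ( 8 + 2 ) - ( 8 + 2 ) ) ) >= 9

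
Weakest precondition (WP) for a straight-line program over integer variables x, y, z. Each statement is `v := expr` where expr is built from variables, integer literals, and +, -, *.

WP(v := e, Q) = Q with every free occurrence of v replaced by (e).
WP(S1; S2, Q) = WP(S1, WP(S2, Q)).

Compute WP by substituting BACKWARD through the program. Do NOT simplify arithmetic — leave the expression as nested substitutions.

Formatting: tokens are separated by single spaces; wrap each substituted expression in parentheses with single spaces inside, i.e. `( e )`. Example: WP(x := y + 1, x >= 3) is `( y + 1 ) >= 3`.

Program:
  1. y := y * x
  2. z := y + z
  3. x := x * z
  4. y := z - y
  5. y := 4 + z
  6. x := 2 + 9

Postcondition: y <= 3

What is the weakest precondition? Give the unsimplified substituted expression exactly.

Answer: ( 4 + ( ( y * x ) + z ) ) <= 3

Derivation:
post: y <= 3
stmt 6: x := 2 + 9  -- replace 0 occurrence(s) of x with (2 + 9)
  => y <= 3
stmt 5: y := 4 + z  -- replace 1 occurrence(s) of y with (4 + z)
  => ( 4 + z ) <= 3
stmt 4: y := z - y  -- replace 0 occurrence(s) of y with (z - y)
  => ( 4 + z ) <= 3
stmt 3: x := x * z  -- replace 0 occurrence(s) of x with (x * z)
  => ( 4 + z ) <= 3
stmt 2: z := y + z  -- replace 1 occurrence(s) of z with (y + z)
  => ( 4 + ( y + z ) ) <= 3
stmt 1: y := y * x  -- replace 1 occurrence(s) of y with (y * x)
  => ( 4 + ( ( y * x ) + z ) ) <= 3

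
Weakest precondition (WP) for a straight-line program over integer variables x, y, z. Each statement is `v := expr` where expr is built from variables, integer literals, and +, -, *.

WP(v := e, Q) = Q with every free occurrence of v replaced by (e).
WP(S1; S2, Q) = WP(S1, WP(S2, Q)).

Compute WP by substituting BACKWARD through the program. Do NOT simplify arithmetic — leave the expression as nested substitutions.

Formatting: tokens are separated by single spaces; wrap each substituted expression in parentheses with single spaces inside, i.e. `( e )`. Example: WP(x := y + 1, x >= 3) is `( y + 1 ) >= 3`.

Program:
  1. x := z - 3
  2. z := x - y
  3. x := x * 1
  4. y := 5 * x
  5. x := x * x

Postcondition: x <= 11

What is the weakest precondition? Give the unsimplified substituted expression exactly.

post: x <= 11
stmt 5: x := x * x  -- replace 1 occurrence(s) of x with (x * x)
  => ( x * x ) <= 11
stmt 4: y := 5 * x  -- replace 0 occurrence(s) of y with (5 * x)
  => ( x * x ) <= 11
stmt 3: x := x * 1  -- replace 2 occurrence(s) of x with (x * 1)
  => ( ( x * 1 ) * ( x * 1 ) ) <= 11
stmt 2: z := x - y  -- replace 0 occurrence(s) of z with (x - y)
  => ( ( x * 1 ) * ( x * 1 ) ) <= 11
stmt 1: x := z - 3  -- replace 2 occurrence(s) of x with (z - 3)
  => ( ( ( z - 3 ) * 1 ) * ( ( z - 3 ) * 1 ) ) <= 11

Answer: ( ( ( z - 3 ) * 1 ) * ( ( z - 3 ) * 1 ) ) <= 11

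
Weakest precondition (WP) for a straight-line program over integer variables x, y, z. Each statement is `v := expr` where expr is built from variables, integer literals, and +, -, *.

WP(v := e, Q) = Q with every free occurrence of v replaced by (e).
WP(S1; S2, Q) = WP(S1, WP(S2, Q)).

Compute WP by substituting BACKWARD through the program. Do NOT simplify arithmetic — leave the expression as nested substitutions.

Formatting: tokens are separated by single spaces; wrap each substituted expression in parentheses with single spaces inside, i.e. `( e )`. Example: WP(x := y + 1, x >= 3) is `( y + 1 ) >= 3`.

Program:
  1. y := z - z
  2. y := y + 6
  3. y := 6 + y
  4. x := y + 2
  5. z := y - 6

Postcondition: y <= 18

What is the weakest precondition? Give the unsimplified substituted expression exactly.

Answer: ( 6 + ( ( z - z ) + 6 ) ) <= 18

Derivation:
post: y <= 18
stmt 5: z := y - 6  -- replace 0 occurrence(s) of z with (y - 6)
  => y <= 18
stmt 4: x := y + 2  -- replace 0 occurrence(s) of x with (y + 2)
  => y <= 18
stmt 3: y := 6 + y  -- replace 1 occurrence(s) of y with (6 + y)
  => ( 6 + y ) <= 18
stmt 2: y := y + 6  -- replace 1 occurrence(s) of y with (y + 6)
  => ( 6 + ( y + 6 ) ) <= 18
stmt 1: y := z - z  -- replace 1 occurrence(s) of y with (z - z)
  => ( 6 + ( ( z - z ) + 6 ) ) <= 18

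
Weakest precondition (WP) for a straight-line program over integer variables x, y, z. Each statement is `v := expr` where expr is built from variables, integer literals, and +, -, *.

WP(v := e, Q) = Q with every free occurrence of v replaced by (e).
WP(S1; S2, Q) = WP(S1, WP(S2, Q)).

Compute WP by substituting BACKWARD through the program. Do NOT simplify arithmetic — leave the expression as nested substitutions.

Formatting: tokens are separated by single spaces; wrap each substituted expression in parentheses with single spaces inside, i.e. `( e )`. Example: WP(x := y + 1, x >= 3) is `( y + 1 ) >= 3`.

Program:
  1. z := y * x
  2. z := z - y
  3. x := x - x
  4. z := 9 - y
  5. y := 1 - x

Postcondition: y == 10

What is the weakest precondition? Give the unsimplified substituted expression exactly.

Answer: ( 1 - ( x - x ) ) == 10

Derivation:
post: y == 10
stmt 5: y := 1 - x  -- replace 1 occurrence(s) of y with (1 - x)
  => ( 1 - x ) == 10
stmt 4: z := 9 - y  -- replace 0 occurrence(s) of z with (9 - y)
  => ( 1 - x ) == 10
stmt 3: x := x - x  -- replace 1 occurrence(s) of x with (x - x)
  => ( 1 - ( x - x ) ) == 10
stmt 2: z := z - y  -- replace 0 occurrence(s) of z with (z - y)
  => ( 1 - ( x - x ) ) == 10
stmt 1: z := y * x  -- replace 0 occurrence(s) of z with (y * x)
  => ( 1 - ( x - x ) ) == 10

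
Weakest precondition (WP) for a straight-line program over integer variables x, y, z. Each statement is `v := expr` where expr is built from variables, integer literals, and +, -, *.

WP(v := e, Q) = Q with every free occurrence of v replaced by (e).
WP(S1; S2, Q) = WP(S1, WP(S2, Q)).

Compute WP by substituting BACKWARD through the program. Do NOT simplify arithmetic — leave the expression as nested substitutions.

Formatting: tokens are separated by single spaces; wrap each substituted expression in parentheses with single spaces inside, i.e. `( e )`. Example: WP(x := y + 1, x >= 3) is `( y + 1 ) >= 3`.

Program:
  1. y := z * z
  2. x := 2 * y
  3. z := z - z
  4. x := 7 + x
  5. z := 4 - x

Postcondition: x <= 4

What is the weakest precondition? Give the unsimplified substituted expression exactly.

Answer: ( 7 + ( 2 * ( z * z ) ) ) <= 4

Derivation:
post: x <= 4
stmt 5: z := 4 - x  -- replace 0 occurrence(s) of z with (4 - x)
  => x <= 4
stmt 4: x := 7 + x  -- replace 1 occurrence(s) of x with (7 + x)
  => ( 7 + x ) <= 4
stmt 3: z := z - z  -- replace 0 occurrence(s) of z with (z - z)
  => ( 7 + x ) <= 4
stmt 2: x := 2 * y  -- replace 1 occurrence(s) of x with (2 * y)
  => ( 7 + ( 2 * y ) ) <= 4
stmt 1: y := z * z  -- replace 1 occurrence(s) of y with (z * z)
  => ( 7 + ( 2 * ( z * z ) ) ) <= 4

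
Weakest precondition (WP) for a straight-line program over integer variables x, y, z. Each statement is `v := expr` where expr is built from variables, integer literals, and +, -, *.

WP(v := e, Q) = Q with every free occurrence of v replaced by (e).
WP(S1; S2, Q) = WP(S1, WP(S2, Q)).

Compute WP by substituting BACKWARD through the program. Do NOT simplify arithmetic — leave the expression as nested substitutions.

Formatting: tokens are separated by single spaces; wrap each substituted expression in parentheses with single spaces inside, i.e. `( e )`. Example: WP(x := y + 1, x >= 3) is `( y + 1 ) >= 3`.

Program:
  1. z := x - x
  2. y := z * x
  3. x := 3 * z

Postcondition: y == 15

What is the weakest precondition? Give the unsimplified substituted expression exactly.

Answer: ( ( x - x ) * x ) == 15

Derivation:
post: y == 15
stmt 3: x := 3 * z  -- replace 0 occurrence(s) of x with (3 * z)
  => y == 15
stmt 2: y := z * x  -- replace 1 occurrence(s) of y with (z * x)
  => ( z * x ) == 15
stmt 1: z := x - x  -- replace 1 occurrence(s) of z with (x - x)
  => ( ( x - x ) * x ) == 15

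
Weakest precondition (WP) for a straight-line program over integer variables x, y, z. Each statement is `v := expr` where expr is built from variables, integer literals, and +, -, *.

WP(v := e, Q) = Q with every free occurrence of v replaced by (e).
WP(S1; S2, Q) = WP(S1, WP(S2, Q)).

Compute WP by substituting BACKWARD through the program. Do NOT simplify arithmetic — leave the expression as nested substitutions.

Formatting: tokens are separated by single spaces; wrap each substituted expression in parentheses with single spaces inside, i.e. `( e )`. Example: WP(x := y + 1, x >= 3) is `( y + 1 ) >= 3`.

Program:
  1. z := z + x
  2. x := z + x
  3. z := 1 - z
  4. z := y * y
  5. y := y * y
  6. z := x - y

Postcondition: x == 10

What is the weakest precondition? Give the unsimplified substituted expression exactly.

post: x == 10
stmt 6: z := x - y  -- replace 0 occurrence(s) of z with (x - y)
  => x == 10
stmt 5: y := y * y  -- replace 0 occurrence(s) of y with (y * y)
  => x == 10
stmt 4: z := y * y  -- replace 0 occurrence(s) of z with (y * y)
  => x == 10
stmt 3: z := 1 - z  -- replace 0 occurrence(s) of z with (1 - z)
  => x == 10
stmt 2: x := z + x  -- replace 1 occurrence(s) of x with (z + x)
  => ( z + x ) == 10
stmt 1: z := z + x  -- replace 1 occurrence(s) of z with (z + x)
  => ( ( z + x ) + x ) == 10

Answer: ( ( z + x ) + x ) == 10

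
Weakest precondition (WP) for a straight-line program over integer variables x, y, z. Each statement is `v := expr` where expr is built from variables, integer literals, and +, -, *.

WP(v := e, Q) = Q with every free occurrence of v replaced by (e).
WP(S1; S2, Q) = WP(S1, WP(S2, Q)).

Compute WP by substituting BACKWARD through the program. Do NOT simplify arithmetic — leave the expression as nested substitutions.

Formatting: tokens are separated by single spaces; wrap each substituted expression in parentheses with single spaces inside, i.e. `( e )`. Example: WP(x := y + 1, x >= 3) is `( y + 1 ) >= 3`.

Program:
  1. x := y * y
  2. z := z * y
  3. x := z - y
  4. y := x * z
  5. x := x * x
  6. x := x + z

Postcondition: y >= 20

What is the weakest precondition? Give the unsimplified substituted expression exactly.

post: y >= 20
stmt 6: x := x + z  -- replace 0 occurrence(s) of x with (x + z)
  => y >= 20
stmt 5: x := x * x  -- replace 0 occurrence(s) of x with (x * x)
  => y >= 20
stmt 4: y := x * z  -- replace 1 occurrence(s) of y with (x * z)
  => ( x * z ) >= 20
stmt 3: x := z - y  -- replace 1 occurrence(s) of x with (z - y)
  => ( ( z - y ) * z ) >= 20
stmt 2: z := z * y  -- replace 2 occurrence(s) of z with (z * y)
  => ( ( ( z * y ) - y ) * ( z * y ) ) >= 20
stmt 1: x := y * y  -- replace 0 occurrence(s) of x with (y * y)
  => ( ( ( z * y ) - y ) * ( z * y ) ) >= 20

Answer: ( ( ( z * y ) - y ) * ( z * y ) ) >= 20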